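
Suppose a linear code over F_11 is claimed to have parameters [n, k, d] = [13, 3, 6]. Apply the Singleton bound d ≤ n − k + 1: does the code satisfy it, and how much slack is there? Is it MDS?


Singleton RHS = n − k + 1 = 11, slack = 5, bound satisfied, not MDS.

Singleton bound: d ≤ n − k + 1.
Here n = 13, k = 3, so n − k + 1 = 11.
Given d = 6, check d ≤ 11: YES.
Slack = (n − k + 1) − d = 5.
The code is NOT MDS (slack = 5 > 0).
Description: the claimed parameters are [13, 3, 6]_11; such a code would be non-MDS.


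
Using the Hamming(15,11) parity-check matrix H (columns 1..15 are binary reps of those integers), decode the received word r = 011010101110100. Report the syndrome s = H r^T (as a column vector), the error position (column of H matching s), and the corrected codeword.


s = (0, 1, 1, 0)^T, error position = 6, corrected codeword c = 011011101110100

Compute s = H r^T mod 2 one row at a time:
  s_1 = 0 + 1 + 1 + 1 + 0 + 1 + 0 + 0 = 4 ≡ 0 (mod 2).
  s_2 = 0 + 1 + 0 + 1 + 0 + 1 + 0 + 0 = 3 ≡ 1 (mod 2).
  s_3 = 1 + 1 + 0 + 1 + 1 + 1 + 0 + 0 = 5 ≡ 1 (mod 2).
  s_4 = 0 + 1 + 1 + 1 + 1 + 1 + 1 + 0 = 6 ≡ 0 (mod 2).
s = (0, 1, 1, 0)^T — this equals column 6 of H (binary 0110), so error is at position 6.
Correct: flip bit 6 of r = 011010101110100 to get c = 011011101110100.


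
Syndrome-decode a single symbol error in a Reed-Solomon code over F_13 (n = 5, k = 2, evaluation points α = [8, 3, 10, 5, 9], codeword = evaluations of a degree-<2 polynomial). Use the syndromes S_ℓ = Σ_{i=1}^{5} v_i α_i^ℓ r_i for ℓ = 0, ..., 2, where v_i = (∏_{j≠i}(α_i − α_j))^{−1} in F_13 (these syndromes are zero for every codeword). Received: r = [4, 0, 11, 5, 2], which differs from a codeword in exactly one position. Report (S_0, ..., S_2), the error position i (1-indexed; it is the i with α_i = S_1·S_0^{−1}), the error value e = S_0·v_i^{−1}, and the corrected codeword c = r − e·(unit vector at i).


S = (6, 9, 7), error at position 1, error magnitude e = 11, c = [6, 0, 11, 5, 2].

Step 1: column multipliers v_i = (∏_{j≠i}(α_i − α_j))^{−1} mod 13.
  i = 1 (α = 8): (8−3)(8−10)(8−5)(8−9) = 5·(−2)·3·(−1) = 30 ≡ 4, so v_1 = 4^{−1} = 10 (mod 13).
  i = 2 (α = 3): (3−8)(3−10)(3−5)(3−9) = (−5)·(−7)·(−2)·(−6) = 420 ≡ 4, so v_2 = 4^{−1} = 10 (mod 13).
  i = 3 (α = 10): (10−8)(10−3)(10−5)(10−9) = 2·7·5·1 = 70 ≡ 5, so v_3 = 5^{−1} = 8 (mod 13).
  i = 4 (α = 5): (5−8)(5−3)(5−10)(5−9) = (−3)·2·(−5)·(−4) = −120 ≡ 10, so v_4 = 10^{−1} = 4 (mod 13).
  i = 5 (α = 9): (9−8)(9−3)(9−10)(9−5) = 1·6·(−1)·4 = −24 ≡ 2, so v_5 = 2^{−1} = 7 (mod 13).
  v = [10, 10, 8, 4, 7].
Step 2: syndromes of r = [4, 0, 11, 5, 2] (all sums mod 13).
  S_0 = Σ v_i r_i = 10·4 + 10·0 + 8·11 + 4·5 + 7·2 = 162 ≡ 6.
  S_1 = Σ v_i α_i r_i = 10·8·4 + 10·3·0 + 8·10·11 + 4·5·5 + 7·9·2 = 1426 ≡ 9.
  α_i^2 mod 13 = [12, 9, 9, 12, 3].
  S_2 = Σ v_i α_i^2 r_i = 10·12·4 + 10·9·0 + 8·9·11 + 4·12·5 + 7·3·2 = 1554 ≡ 7.
  S = (6, 9, 7) ≠ 0, so r is not a codeword (an error is present).
Step 3: locate the error. For a single error e at position i, S_ℓ = v_i·e·α_i^ℓ, so α_err = S_1/S_0.
  S_0^{−1} = 6^{−1} = 11 (mod 13), so α_err = 9·11 = 99 ≡ 8 = α_1. Error position i = 1.
  Consistency check: S_2/S_1 = 7·3 = 21 ≡ 8 = α_err ✓ (single-error assumption holds).
Step 4: error magnitude e = S_0/v_1 = S_0·∏_{j≠1}(α_1 − α_j) = 6·4 = 24 ≡ 11 (mod 13).
Step 5: correct position 1: c_1 = r_1 − e = 4 − 11 ≡ 6 (mod 13). Hence c = [6, 0, 11, 5, 2].
  Check: interpolating c through the α_i gives m(x) = 12 + 9·x (degree < 2) with m(α_i) = c_i for every i, so c is indeed a codeword.


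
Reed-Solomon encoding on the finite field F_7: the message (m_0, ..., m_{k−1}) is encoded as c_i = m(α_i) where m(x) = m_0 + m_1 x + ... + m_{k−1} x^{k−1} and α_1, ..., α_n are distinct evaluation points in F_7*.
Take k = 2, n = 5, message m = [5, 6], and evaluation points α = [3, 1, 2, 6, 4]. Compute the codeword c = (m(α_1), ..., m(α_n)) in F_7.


c = [2, 4, 3, 6, 1]

Message polynomial: m(x) = 5 + 6·x (mod 7).
For each evaluation point α_i, compute m(α_i) mod 7:
  α_1 = 3: Horner steps 6 → 2, so m(3) = 2.
  α_2 = 1: Horner steps 6 → 4, so m(1) = 4.
  α_3 = 2: Horner steps 6 → 3, so m(2) = 3.
  α_4 = 6: Horner steps 6 → 6, so m(6) = 6.
  α_5 = 4: Horner steps 6 → 1, so m(4) = 1.
Codeword c = [2, 4, 3, 6, 1] ∈ F_7^5.


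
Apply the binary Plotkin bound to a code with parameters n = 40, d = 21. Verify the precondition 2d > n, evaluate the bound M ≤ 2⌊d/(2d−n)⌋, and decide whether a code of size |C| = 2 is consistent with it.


Plotkin bound M ≤ 20; given |C| = 2 ≤ bound (satisfied).

Check applicability: 2d = 42, n = 40.
2d − n = 2 > 0, so Plotkin applies.
Compute d/(2d−n) = 21/2 ≈ 10.5000.
⌊d/(2d−n)⌋ = 10.
Plotkin bound: M ≤ 2·10 = 20.
Given |C| = 2, check: satisfied.
This |C| is below the Plotkin bound.


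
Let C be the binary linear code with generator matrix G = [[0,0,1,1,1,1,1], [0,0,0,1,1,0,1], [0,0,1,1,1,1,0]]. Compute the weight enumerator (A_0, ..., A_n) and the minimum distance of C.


Weight distribution: A_0 = 1, A_1 = 1, A_2 = 2, A_3 = 2, A_4 = 1, A_5 = 1. Minimum distance d = 1.

Enumerate all 2^3 = 8 messages m ∈ F_2^3.
For each, compute codeword c = mG in F_2^7, then tally its weight.
  m = 000 → c = 0000000, weight = 0.
  m = 100 → c = 0011111, weight = 5.
  m = 010 → c = 0001101, weight = 3.
  m = 110 → c = 0010010, weight = 2.
  m = 001 → c = 0011110, weight = 4.
  m = 101 → c = 0000001, weight = 1.
  m = 011 → c = 0010011, weight = 3.
  m = 111 → c = 0001100, weight = 2.
Tally weights:
  weight 0: 1 codewords.
  weight 1: 1 codewords.
  weight 2: 2 codewords.
  weight 3: 2 codewords.
  weight 4: 1 codewords.
  weight 5: 1 codewords.
Minimum distance d = smallest w > 0 with A_w > 0 = 1.
Sanity: Σ A_w = 8 = 2^3 = 8 ✓.


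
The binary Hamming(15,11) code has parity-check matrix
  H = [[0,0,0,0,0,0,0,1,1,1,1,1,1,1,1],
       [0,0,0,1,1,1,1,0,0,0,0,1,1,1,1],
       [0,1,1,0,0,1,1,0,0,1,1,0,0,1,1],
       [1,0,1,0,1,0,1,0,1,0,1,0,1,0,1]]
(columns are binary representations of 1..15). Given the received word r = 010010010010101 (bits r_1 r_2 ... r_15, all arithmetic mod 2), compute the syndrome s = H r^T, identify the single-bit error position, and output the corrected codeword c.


s = (0, 1, 1, 0)^T, error position = 6, corrected codeword c = 010011010010101

Compute s = H r^T mod 2 one row at a time:
  s_1 = 1 + 0 + 0 + 1 + 0 + 1 + 0 + 1 = 4 ≡ 0 (mod 2).
  s_2 = 0 + 1 + 0 + 0 + 0 + 1 + 0 + 1 = 3 ≡ 1 (mod 2).
  s_3 = 1 + 0 + 0 + 0 + 0 + 1 + 0 + 1 = 3 ≡ 1 (mod 2).
  s_4 = 0 + 0 + 1 + 0 + 0 + 1 + 1 + 1 = 4 ≡ 0 (mod 2).
s = (0, 1, 1, 0)^T — this equals column 6 of H (binary 0110), so error is at position 6.
Correct: flip bit 6 of r = 010010010010101 to get c = 010011010010101.


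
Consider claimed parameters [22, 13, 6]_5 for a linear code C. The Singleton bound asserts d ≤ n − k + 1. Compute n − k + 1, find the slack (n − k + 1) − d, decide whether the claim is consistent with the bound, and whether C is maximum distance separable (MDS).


Singleton RHS = n − k + 1 = 10, slack = 4, bound satisfied, not MDS.

Singleton bound: d ≤ n − k + 1.
Here n = 22, k = 13, so n − k + 1 = 10.
Given d = 6, check d ≤ 10: YES.
Slack = (n − k + 1) − d = 4.
The code is NOT MDS (slack = 4 > 0).
Description: the claimed parameters are [22, 13, 6]_5; such a code would be non-MDS.


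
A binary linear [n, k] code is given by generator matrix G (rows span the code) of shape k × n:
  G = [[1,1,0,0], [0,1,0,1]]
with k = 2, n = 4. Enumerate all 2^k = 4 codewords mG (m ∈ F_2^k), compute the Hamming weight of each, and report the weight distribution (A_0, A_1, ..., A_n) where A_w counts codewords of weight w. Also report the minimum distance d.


Weight distribution: A_0 = 1, A_2 = 3. Minimum distance d = 2.

Enumerate all 2^2 = 4 messages m ∈ F_2^2.
For each, compute codeword c = mG in F_2^4, then tally its weight.
  m = 00 → c = 0000, weight = 0.
  m = 10 → c = 1100, weight = 2.
  m = 01 → c = 0101, weight = 2.
  m = 11 → c = 1001, weight = 2.
Tally weights:
  weight 0: 1 codewords.
  weight 2: 3 codewords.
Minimum distance d = smallest w > 0 with A_w > 0 = 2.
Sanity: Σ A_w = 4 = 2^2 = 4 ✓.


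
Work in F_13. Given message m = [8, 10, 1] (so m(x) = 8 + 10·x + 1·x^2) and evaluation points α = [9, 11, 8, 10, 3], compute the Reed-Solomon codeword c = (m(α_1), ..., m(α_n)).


c = [10, 5, 9, 0, 8]

Message polynomial: m(x) = 8 + 10·x + 1·x^2 (mod 13).
For each evaluation point α_i, compute m(α_i) mod 13:
  α_1 = 9: Horner steps 1 → 6 → 10, so m(9) = 10.
  α_2 = 11: Horner steps 1 → 8 → 5, so m(11) = 5.
  α_3 = 8: Horner steps 1 → 5 → 9, so m(8) = 9.
  α_4 = 10: Horner steps 1 → 7 → 0, so m(10) = 0.
  α_5 = 3: Horner steps 1 → 0 → 8, so m(3) = 8.
Codeword c = [10, 5, 9, 0, 8] ∈ F_13^5.


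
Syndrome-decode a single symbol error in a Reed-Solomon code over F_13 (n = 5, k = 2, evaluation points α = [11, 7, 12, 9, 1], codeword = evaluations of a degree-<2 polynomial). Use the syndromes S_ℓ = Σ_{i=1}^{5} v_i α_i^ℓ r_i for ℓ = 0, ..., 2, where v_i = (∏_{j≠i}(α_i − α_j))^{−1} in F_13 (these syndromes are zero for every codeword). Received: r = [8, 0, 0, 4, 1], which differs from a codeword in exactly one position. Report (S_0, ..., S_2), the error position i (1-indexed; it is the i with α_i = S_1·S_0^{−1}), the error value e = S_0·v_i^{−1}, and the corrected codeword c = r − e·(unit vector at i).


S = (9, 4, 9), error at position 3, error magnitude e = 3, c = [8, 0, 10, 4, 1].

Step 1: column multipliers v_i = (∏_{j≠i}(α_i − α_j))^{−1} mod 13.
  i = 1 (α = 11): (11−7)(11−12)(11−9)(11−1) = 4·(−1)·2·10 = −80 ≡ 11, so v_1 = 11^{−1} = 6 (mod 13).
  i = 2 (α = 7): (7−11)(7−12)(7−9)(7−1) = (−4)·(−5)·(−2)·6 = −240 ≡ 7, so v_2 = 7^{−1} = 2 (mod 13).
  i = 3 (α = 12): (12−11)(12−7)(12−9)(12−1) = 1·5·3·11 = 165 ≡ 9, so v_3 = 9^{−1} = 3 (mod 13).
  i = 4 (α = 9): (9−11)(9−7)(9−12)(9−1) = (−2)·2·(−3)·8 = 96 ≡ 5, so v_4 = 5^{−1} = 8 (mod 13).
  i = 5 (α = 1): (1−11)(1−7)(1−12)(1−9) = (−10)·(−6)·(−11)·(−8) = 5280 ≡ 2, so v_5 = 2^{−1} = 7 (mod 13).
  v = [6, 2, 3, 8, 7].
Step 2: syndromes of r = [8, 0, 0, 4, 1] (all sums mod 13).
  S_0 = Σ v_i r_i = 6·8 + 2·0 + 3·0 + 8·4 + 7·1 = 87 ≡ 9.
  S_1 = Σ v_i α_i r_i = 6·11·8 + 2·7·0 + 3·12·0 + 8·9·4 + 7·1·1 = 823 ≡ 4.
  α_i^2 mod 13 = [4, 10, 1, 3, 1].
  S_2 = Σ v_i α_i^2 r_i = 6·4·8 + 2·10·0 + 3·1·0 + 8·3·4 + 7·1·1 = 295 ≡ 9.
  S = (9, 4, 9) ≠ 0, so r is not a codeword (an error is present).
Step 3: locate the error. For a single error e at position i, S_ℓ = v_i·e·α_i^ℓ, so α_err = S_1/S_0.
  S_0^{−1} = 9^{−1} = 3 (mod 13), so α_err = 4·3 = 12 ≡ 12 = α_3. Error position i = 3.
  Consistency check: S_2/S_1 = 9·10 = 90 ≡ 12 = α_err ✓ (single-error assumption holds).
Step 4: error magnitude e = S_0/v_3 = S_0·∏_{j≠3}(α_3 − α_j) = 9·9 = 81 ≡ 3 (mod 13).
Step 5: correct position 3: c_3 = r_3 − e = 0 − 3 ≡ 10 (mod 13). Hence c = [8, 0, 10, 4, 1].
  Check: interpolating c through the α_i gives m(x) = 12 + 2·x (degree < 2) with m(α_i) = c_i for every i, so c is indeed a codeword.


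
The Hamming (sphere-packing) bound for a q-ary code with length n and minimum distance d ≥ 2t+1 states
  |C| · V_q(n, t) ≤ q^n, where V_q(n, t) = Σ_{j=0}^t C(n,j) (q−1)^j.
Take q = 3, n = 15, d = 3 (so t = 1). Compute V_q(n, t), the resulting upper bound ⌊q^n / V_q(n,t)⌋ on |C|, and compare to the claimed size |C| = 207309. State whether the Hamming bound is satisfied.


V_q(n, t) = 31, q^n = 14348907, Hamming bound = 462867, |C| = 207309 ≤ bound (satisfied).

Step 1: Compute V_q(n, t) = Σ_{j=0}^1 C(n, j) (q−1)^j.
  j = 0: C(15,0)·(2)^0 = 1·1 = 1.
  j = 1: C(15,1)·(2)^1 = 15·2 = 30.
  V_q(n, t) = 1 + 30 = 31.
Step 2: q^n = 3^15 = 14348907.
Step 3: Hamming bound ⌊q^n / V_q(n,t)⌋ = ⌊14348907/31⌋ = 462867.
Step 4: Compare |C| = 207309 to 462867: satisfied.
The claimed |C| lies below the Hamming bound.


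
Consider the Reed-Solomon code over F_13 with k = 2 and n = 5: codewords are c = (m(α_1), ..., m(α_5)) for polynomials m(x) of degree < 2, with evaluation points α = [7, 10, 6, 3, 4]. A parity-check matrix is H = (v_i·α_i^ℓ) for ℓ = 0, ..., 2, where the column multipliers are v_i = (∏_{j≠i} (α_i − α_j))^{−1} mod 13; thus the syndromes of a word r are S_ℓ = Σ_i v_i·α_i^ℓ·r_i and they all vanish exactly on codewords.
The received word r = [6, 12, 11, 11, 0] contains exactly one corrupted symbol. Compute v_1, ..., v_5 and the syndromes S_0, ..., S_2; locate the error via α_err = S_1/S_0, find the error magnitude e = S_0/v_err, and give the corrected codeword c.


S = (3, 5, 4), error at position 3, error magnitude e = 7, c = [6, 12, 4, 11, 0].

Step 1: column multipliers v_i = (∏_{j≠i}(α_i − α_j))^{−1} mod 13.
  i = 1 (α = 7): (7−10)(7−6)(7−3)(7−4) = (−3)·1·4·3 = −36 ≡ 3, so v_1 = 3^{−1} = 9 (mod 13).
  i = 2 (α = 10): (10−7)(10−6)(10−3)(10−4) = 3·4·7·6 = 504 ≡ 10, so v_2 = 10^{−1} = 4 (mod 13).
  i = 3 (α = 6): (6−7)(6−10)(6−3)(6−4) = (−1)·(−4)·3·2 = 24 ≡ 11, so v_3 = 11^{−1} = 6 (mod 13).
  i = 4 (α = 3): (3−7)(3−10)(3−6)(3−4) = (−4)·(−7)·(−3)·(−1) = 84 ≡ 6, so v_4 = 6^{−1} = 11 (mod 13).
  i = 5 (α = 4): (4−7)(4−10)(4−6)(4−3) = (−3)·(−6)·(−2)·1 = −36 ≡ 3, so v_5 = 3^{−1} = 9 (mod 13).
  v = [9, 4, 6, 11, 9].
Step 2: syndromes of r = [6, 12, 11, 11, 0] (all sums mod 13).
  S_0 = Σ v_i r_i = 9·6 + 4·12 + 6·11 + 11·11 + 9·0 = 289 ≡ 3.
  S_1 = Σ v_i α_i r_i = 9·7·6 + 4·10·12 + 6·6·11 + 11·3·11 + 9·4·0 = 1617 ≡ 5.
  α_i^2 mod 13 = [10, 9, 10, 9, 3].
  S_2 = Σ v_i α_i^2 r_i = 9·10·6 + 4·9·12 + 6·10·11 + 11·9·11 + 9·3·0 = 2721 ≡ 4.
  S = (3, 5, 4) ≠ 0, so r is not a codeword (an error is present).
Step 3: locate the error. For a single error e at position i, S_ℓ = v_i·e·α_i^ℓ, so α_err = S_1/S_0.
  S_0^{−1} = 3^{−1} = 9 (mod 13), so α_err = 5·9 = 45 ≡ 6 = α_3. Error position i = 3.
  Consistency check: S_2/S_1 = 4·8 = 32 ≡ 6 = α_err ✓ (single-error assumption holds).
Step 4: error magnitude e = S_0/v_3 = S_0·∏_{j≠3}(α_3 − α_j) = 3·11 = 33 ≡ 7 (mod 13).
Step 5: correct position 3: c_3 = r_3 − e = 11 − 7 ≡ 4 (mod 13). Hence c = [6, 12, 4, 11, 0].
  Check: interpolating c through the α_i gives m(x) = 5 + 2·x (degree < 2) with m(α_i) = c_i for every i, so c is indeed a codeword.


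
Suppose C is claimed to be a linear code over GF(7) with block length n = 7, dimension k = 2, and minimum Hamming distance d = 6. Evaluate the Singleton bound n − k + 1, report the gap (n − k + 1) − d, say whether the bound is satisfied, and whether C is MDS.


Singleton RHS = n − k + 1 = 6, slack = 0, bound satisfied, MDS.

Singleton bound: d ≤ n − k + 1.
Here n = 7, k = 2, so n − k + 1 = 6.
Given d = 6, check d ≤ 6: YES.
Slack = (n − k + 1) − d = 0.
The code is MDS (slack = 0).
Description: the claimed parameters are [7, 2, 6]_7; such a code would be MDS (meets Singleton bound).


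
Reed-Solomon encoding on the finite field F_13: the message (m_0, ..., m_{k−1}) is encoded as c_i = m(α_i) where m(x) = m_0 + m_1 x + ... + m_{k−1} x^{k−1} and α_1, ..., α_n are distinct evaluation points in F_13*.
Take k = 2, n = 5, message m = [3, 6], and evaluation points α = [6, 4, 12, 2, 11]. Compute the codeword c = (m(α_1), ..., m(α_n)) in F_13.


c = [0, 1, 10, 2, 4]

Message polynomial: m(x) = 3 + 6·x (mod 13).
For each evaluation point α_i, compute m(α_i) mod 13:
  α_1 = 6: Horner steps 6 → 0, so m(6) = 0.
  α_2 = 4: Horner steps 6 → 1, so m(4) = 1.
  α_3 = 12: Horner steps 6 → 10, so m(12) = 10.
  α_4 = 2: Horner steps 6 → 2, so m(2) = 2.
  α_5 = 11: Horner steps 6 → 4, so m(11) = 4.
Codeword c = [0, 1, 10, 2, 4] ∈ F_13^5.


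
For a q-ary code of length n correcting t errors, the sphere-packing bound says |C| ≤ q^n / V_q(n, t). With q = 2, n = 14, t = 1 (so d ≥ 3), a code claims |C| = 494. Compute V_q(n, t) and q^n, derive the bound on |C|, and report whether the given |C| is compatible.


V_q(n, t) = 15, q^n = 16384, Hamming bound = 1092, |C| = 494 ≤ bound (satisfied).

Step 1: Compute V_q(n, t) = Σ_{j=0}^1 C(n, j) (q−1)^j.
  j = 0: C(14,0)·(1)^0 = 1·1 = 1.
  j = 1: C(14,1)·(1)^1 = 14·1 = 14.
  V_q(n, t) = 1 + 14 = 15.
Step 2: q^n = 2^14 = 16384.
Step 3: Hamming bound ⌊q^n / V_q(n,t)⌋ = ⌊16384/15⌋ = 1092.
Step 4: Compare |C| = 494 to 1092: satisfied.
The claimed |C| lies below the Hamming bound.


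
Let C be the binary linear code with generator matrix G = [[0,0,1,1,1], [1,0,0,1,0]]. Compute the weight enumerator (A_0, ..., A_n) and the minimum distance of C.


Weight distribution: A_0 = 1, A_2 = 1, A_3 = 2. Minimum distance d = 2.

Enumerate all 2^2 = 4 messages m ∈ F_2^2.
For each, compute codeword c = mG in F_2^5, then tally its weight.
  m = 00 → c = 00000, weight = 0.
  m = 10 → c = 00111, weight = 3.
  m = 01 → c = 10010, weight = 2.
  m = 11 → c = 10101, weight = 3.
Tally weights:
  weight 0: 1 codewords.
  weight 2: 1 codewords.
  weight 3: 2 codewords.
Minimum distance d = smallest w > 0 with A_w > 0 = 2.
Sanity: Σ A_w = 4 = 2^2 = 4 ✓.


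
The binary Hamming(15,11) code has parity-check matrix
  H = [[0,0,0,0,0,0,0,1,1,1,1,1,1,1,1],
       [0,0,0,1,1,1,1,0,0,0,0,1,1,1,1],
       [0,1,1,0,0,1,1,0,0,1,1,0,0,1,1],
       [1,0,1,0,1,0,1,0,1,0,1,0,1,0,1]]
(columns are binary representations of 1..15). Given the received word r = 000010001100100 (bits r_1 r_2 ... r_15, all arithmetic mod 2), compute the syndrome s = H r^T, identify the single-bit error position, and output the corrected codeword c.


s = (1, 0, 1, 1)^T, error position = 11, corrected codeword c = 000010001110100

Compute s = H r^T mod 2 one row at a time:
  s_1 = 0 + 1 + 1 + 0 + 0 + 1 + 0 + 0 = 3 ≡ 1 (mod 2).
  s_2 = 0 + 1 + 0 + 0 + 0 + 1 + 0 + 0 = 2 ≡ 0 (mod 2).
  s_3 = 0 + 0 + 0 + 0 + 1 + 0 + 0 + 0 = 1 ≡ 1 (mod 2).
  s_4 = 0 + 0 + 1 + 0 + 1 + 0 + 1 + 0 = 3 ≡ 1 (mod 2).
s = (1, 0, 1, 1)^T — this equals column 11 of H (binary 1011), so error is at position 11.
Correct: flip bit 11 of r = 000010001100100 to get c = 000010001110100.


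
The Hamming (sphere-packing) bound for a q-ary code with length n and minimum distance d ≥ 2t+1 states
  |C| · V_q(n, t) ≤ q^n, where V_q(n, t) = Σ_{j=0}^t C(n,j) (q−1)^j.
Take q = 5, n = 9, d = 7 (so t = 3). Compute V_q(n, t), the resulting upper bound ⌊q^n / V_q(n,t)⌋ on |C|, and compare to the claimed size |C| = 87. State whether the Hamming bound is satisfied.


V_q(n, t) = 5989, q^n = 1953125, Hamming bound = 326, |C| = 87 ≤ bound (satisfied).

Step 1: Compute V_q(n, t) = Σ_{j=0}^3 C(n, j) (q−1)^j.
  j = 0: C(9,0)·(4)^0 = 1·1 = 1.
  j = 1: C(9,1)·(4)^1 = 9·4 = 36.
  j = 2: C(9,2)·(4)^2 = 36·16 = 576.
  j = 3: C(9,3)·(4)^3 = 84·64 = 5376.
  V_q(n, t) = 1 + 36 + 576 + 5376 = 5989.
Step 2: q^n = 5^9 = 1953125.
Step 3: Hamming bound ⌊q^n / V_q(n,t)⌋ = ⌊1953125/5989⌋ = 326.
Step 4: Compare |C| = 87 to 326: satisfied.
The claimed |C| lies below the Hamming bound.


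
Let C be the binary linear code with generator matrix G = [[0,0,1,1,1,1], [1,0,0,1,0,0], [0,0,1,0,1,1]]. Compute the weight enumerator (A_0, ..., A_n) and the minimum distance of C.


Weight distribution: A_0 = 1, A_1 = 2, A_2 = 1, A_3 = 1, A_4 = 2, A_5 = 1. Minimum distance d = 1.

Enumerate all 2^3 = 8 messages m ∈ F_2^3.
For each, compute codeword c = mG in F_2^6, then tally its weight.
  m = 000 → c = 000000, weight = 0.
  m = 100 → c = 001111, weight = 4.
  m = 010 → c = 100100, weight = 2.
  m = 110 → c = 101011, weight = 4.
  m = 001 → c = 001011, weight = 3.
  m = 101 → c = 000100, weight = 1.
  m = 011 → c = 101111, weight = 5.
  m = 111 → c = 100000, weight = 1.
Tally weights:
  weight 0: 1 codewords.
  weight 1: 2 codewords.
  weight 2: 1 codewords.
  weight 3: 1 codewords.
  weight 4: 2 codewords.
  weight 5: 1 codewords.
Minimum distance d = smallest w > 0 with A_w > 0 = 1.
Sanity: Σ A_w = 8 = 2^3 = 8 ✓.


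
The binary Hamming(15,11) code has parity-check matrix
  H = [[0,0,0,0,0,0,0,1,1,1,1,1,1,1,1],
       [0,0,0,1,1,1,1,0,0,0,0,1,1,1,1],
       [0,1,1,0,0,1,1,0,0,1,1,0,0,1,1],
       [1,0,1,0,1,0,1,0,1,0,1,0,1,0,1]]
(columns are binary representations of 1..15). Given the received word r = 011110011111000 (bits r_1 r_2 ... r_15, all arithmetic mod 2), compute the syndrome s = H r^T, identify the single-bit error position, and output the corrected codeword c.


s = (1, 1, 0, 0)^T, error position = 12, corrected codeword c = 011110011110000

Compute s = H r^T mod 2 one row at a time:
  s_1 = 1 + 1 + 1 + 1 + 1 + 0 + 0 + 0 = 5 ≡ 1 (mod 2).
  s_2 = 1 + 1 + 0 + 0 + 1 + 0 + 0 + 0 = 3 ≡ 1 (mod 2).
  s_3 = 1 + 1 + 0 + 0 + 1 + 1 + 0 + 0 = 4 ≡ 0 (mod 2).
  s_4 = 0 + 1 + 1 + 0 + 1 + 1 + 0 + 0 = 4 ≡ 0 (mod 2).
s = (1, 1, 0, 0)^T — this equals column 12 of H (binary 1100), so error is at position 12.
Correct: flip bit 12 of r = 011110011111000 to get c = 011110011110000.


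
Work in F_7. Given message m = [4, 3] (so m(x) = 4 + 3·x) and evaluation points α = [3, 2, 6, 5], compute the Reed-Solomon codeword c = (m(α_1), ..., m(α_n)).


c = [6, 3, 1, 5]

Message polynomial: m(x) = 4 + 3·x (mod 7).
For each evaluation point α_i, compute m(α_i) mod 7:
  α_1 = 3: Horner steps 3 → 6, so m(3) = 6.
  α_2 = 2: Horner steps 3 → 3, so m(2) = 3.
  α_3 = 6: Horner steps 3 → 1, so m(6) = 1.
  α_4 = 5: Horner steps 3 → 5, so m(5) = 5.
Codeword c = [6, 3, 1, 5] ∈ F_7^4.


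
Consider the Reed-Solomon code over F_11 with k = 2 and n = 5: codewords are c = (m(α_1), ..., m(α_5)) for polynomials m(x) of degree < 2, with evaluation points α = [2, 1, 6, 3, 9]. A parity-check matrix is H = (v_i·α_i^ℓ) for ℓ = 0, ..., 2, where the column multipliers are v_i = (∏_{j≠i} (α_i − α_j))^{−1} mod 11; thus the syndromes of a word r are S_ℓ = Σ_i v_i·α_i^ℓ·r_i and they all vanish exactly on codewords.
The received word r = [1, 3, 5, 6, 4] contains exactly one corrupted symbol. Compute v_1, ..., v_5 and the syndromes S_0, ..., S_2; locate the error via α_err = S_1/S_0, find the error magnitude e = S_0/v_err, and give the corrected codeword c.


S = (7, 3, 6), error at position 1, error magnitude e = 2, c = [10, 3, 5, 6, 4].

Step 1: column multipliers v_i = (∏_{j≠i}(α_i − α_j))^{−1} mod 11.
  i = 1 (α = 2): (2−1)(2−6)(2−3)(2−9) = 1·(−4)·(−1)·(−7) = −28 ≡ 5, so v_1 = 5^{−1} = 9 (mod 11).
  i = 2 (α = 1): (1−2)(1−6)(1−3)(1−9) = (−1)·(−5)·(−2)·(−8) = 80 ≡ 3, so v_2 = 3^{−1} = 4 (mod 11).
  i = 3 (α = 6): (6−2)(6−1)(6−3)(6−9) = 4·5·3·(−3) = −180 ≡ 7, so v_3 = 7^{−1} = 8 (mod 11).
  i = 4 (α = 3): (3−2)(3−1)(3−6)(3−9) = 1·2·(−3)·(−6) = 36 ≡ 3, so v_4 = 3^{−1} = 4 (mod 11).
  i = 5 (α = 9): (9−2)(9−1)(9−6)(9−3) = 7·8·3·6 = 1008 ≡ 7, so v_5 = 7^{−1} = 8 (mod 11).
  v = [9, 4, 8, 4, 8].
Step 2: syndromes of r = [1, 3, 5, 6, 4] (all sums mod 11).
  S_0 = Σ v_i r_i = 9·1 + 4·3 + 8·5 + 4·6 + 8·4 = 117 ≡ 7.
  S_1 = Σ v_i α_i r_i = 9·2·1 + 4·1·3 + 8·6·5 + 4·3·6 + 8·9·4 = 630 ≡ 3.
  α_i^2 mod 11 = [4, 1, 3, 9, 4].
  S_2 = Σ v_i α_i^2 r_i = 9·4·1 + 4·1·3 + 8·3·5 + 4·9·6 + 8·4·4 = 512 ≡ 6.
  S = (7, 3, 6) ≠ 0, so r is not a codeword (an error is present).
Step 3: locate the error. For a single error e at position i, S_ℓ = v_i·e·α_i^ℓ, so α_err = S_1/S_0.
  S_0^{−1} = 7^{−1} = 8 (mod 11), so α_err = 3·8 = 24 ≡ 2 = α_1. Error position i = 1.
  Consistency check: S_2/S_1 = 6·4 = 24 ≡ 2 = α_err ✓ (single-error assumption holds).
Step 4: error magnitude e = S_0/v_1 = S_0·∏_{j≠1}(α_1 − α_j) = 7·5 = 35 ≡ 2 (mod 11).
Step 5: correct position 1: c_1 = r_1 − e = 1 − 2 ≡ 10 (mod 11). Hence c = [10, 3, 5, 6, 4].
  Check: interpolating c through the α_i gives m(x) = 7 + 7·x (degree < 2) with m(α_i) = c_i for every i, so c is indeed a codeword.


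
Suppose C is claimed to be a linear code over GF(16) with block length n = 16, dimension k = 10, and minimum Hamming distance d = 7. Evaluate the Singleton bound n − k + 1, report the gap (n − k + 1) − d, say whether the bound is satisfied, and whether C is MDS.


Singleton RHS = n − k + 1 = 7, slack = 0, bound satisfied, MDS.

Singleton bound: d ≤ n − k + 1.
Here n = 16, k = 10, so n − k + 1 = 7.
Given d = 7, check d ≤ 7: YES.
Slack = (n − k + 1) − d = 0.
The code is MDS (slack = 0).
Description: the claimed parameters are [16, 10, 7]_16; such a code would be MDS (meets Singleton bound).


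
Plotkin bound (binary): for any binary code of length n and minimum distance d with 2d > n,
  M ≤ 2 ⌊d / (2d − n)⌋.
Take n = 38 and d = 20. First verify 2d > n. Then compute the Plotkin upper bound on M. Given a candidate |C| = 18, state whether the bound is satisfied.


Plotkin bound M ≤ 20; given |C| = 18 ≤ bound (satisfied).

Check applicability: 2d = 40, n = 38.
2d − n = 2 > 0, so Plotkin applies.
Compute d/(2d−n) = 20/2 ≈ 10.0000.
⌊d/(2d−n)⌋ = 10.
Plotkin bound: M ≤ 2·10 = 20.
Given |C| = 18, check: satisfied.
This |C| is below the Plotkin bound.


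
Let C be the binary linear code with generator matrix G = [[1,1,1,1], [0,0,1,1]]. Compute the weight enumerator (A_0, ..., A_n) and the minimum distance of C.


Weight distribution: A_0 = 1, A_2 = 2, A_4 = 1. Minimum distance d = 2.

Enumerate all 2^2 = 4 messages m ∈ F_2^2.
For each, compute codeword c = mG in F_2^4, then tally its weight.
  m = 00 → c = 0000, weight = 0.
  m = 10 → c = 1111, weight = 4.
  m = 01 → c = 0011, weight = 2.
  m = 11 → c = 1100, weight = 2.
Tally weights:
  weight 0: 1 codewords.
  weight 2: 2 codewords.
  weight 4: 1 codewords.
Minimum distance d = smallest w > 0 with A_w > 0 = 2.
Sanity: Σ A_w = 4 = 2^2 = 4 ✓.


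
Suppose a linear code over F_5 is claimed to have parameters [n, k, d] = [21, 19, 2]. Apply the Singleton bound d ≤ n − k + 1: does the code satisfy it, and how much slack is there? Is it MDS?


Singleton RHS = n − k + 1 = 3, slack = 1, bound satisfied, not MDS.

Singleton bound: d ≤ n − k + 1.
Here n = 21, k = 19, so n − k + 1 = 3.
Given d = 2, check d ≤ 3: YES.
Slack = (n − k + 1) − d = 1.
The code is NOT MDS (slack = 1 > 0).
Description: the claimed parameters are [21, 19, 2]_5; such a code would be non-MDS.


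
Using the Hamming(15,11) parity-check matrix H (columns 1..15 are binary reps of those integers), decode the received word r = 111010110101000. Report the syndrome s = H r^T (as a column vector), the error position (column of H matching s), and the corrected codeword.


s = (1, 1, 0, 0)^T, error position = 12, corrected codeword c = 111010110100000

Compute s = H r^T mod 2 one row at a time:
  s_1 = 1 + 0 + 1 + 0 + 1 + 0 + 0 + 0 = 3 ≡ 1 (mod 2).
  s_2 = 0 + 1 + 0 + 1 + 1 + 0 + 0 + 0 = 3 ≡ 1 (mod 2).
  s_3 = 1 + 1 + 0 + 1 + 1 + 0 + 0 + 0 = 4 ≡ 0 (mod 2).
  s_4 = 1 + 1 + 1 + 1 + 0 + 0 + 0 + 0 = 4 ≡ 0 (mod 2).
s = (1, 1, 0, 0)^T — this equals column 12 of H (binary 1100), so error is at position 12.
Correct: flip bit 12 of r = 111010110101000 to get c = 111010110100000.


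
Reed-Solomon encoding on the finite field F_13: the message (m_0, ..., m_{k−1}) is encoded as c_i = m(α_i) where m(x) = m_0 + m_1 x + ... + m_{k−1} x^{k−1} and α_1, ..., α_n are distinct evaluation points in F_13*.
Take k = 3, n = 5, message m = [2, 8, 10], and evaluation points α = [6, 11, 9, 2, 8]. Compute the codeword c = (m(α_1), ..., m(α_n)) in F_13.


c = [7, 0, 0, 6, 4]

Message polynomial: m(x) = 2 + 8·x + 10·x^2 (mod 13).
For each evaluation point α_i, compute m(α_i) mod 13:
  α_1 = 6: Horner steps 10 → 3 → 7, so m(6) = 7.
  α_2 = 11: Horner steps 10 → 1 → 0, so m(11) = 0.
  α_3 = 9: Horner steps 10 → 7 → 0, so m(9) = 0.
  α_4 = 2: Horner steps 10 → 2 → 6, so m(2) = 6.
  α_5 = 8: Horner steps 10 → 10 → 4, so m(8) = 4.
Codeword c = [7, 0, 0, 6, 4] ∈ F_13^5.


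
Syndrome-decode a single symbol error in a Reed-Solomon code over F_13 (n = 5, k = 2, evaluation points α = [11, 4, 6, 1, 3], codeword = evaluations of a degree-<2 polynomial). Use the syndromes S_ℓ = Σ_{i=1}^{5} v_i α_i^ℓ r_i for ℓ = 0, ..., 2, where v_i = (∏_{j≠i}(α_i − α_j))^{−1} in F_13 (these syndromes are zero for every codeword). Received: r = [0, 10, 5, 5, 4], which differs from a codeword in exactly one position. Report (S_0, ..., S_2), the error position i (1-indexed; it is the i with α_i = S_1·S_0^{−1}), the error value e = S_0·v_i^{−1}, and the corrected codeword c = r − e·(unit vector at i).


S = (8, 9, 2), error at position 3, error magnitude e = 9, c = [0, 10, 9, 5, 4].

Step 1: column multipliers v_i = (∏_{j≠i}(α_i − α_j))^{−1} mod 13.
  i = 1 (α = 11): (11−4)(11−6)(11−1)(11−3) = 7·5·10·8 = 2800 ≡ 5, so v_1 = 5^{−1} = 8 (mod 13).
  i = 2 (α = 4): (4−11)(4−6)(4−1)(4−3) = (−7)·(−2)·3·1 = 42 ≡ 3, so v_2 = 3^{−1} = 9 (mod 13).
  i = 3 (α = 6): (6−11)(6−4)(6−1)(6−3) = (−5)·2·5·3 = −150 ≡ 6, so v_3 = 6^{−1} = 11 (mod 13).
  i = 4 (α = 1): (1−11)(1−4)(1−6)(1−3) = (−10)·(−3)·(−5)·(−2) = 300 ≡ 1, so v_4 = 1^{−1} = 1 (mod 13).
  i = 5 (α = 3): (3−11)(3−4)(3−6)(3−1) = (−8)·(−1)·(−3)·2 = −48 ≡ 4, so v_5 = 4^{−1} = 10 (mod 13).
  v = [8, 9, 11, 1, 10].
Step 2: syndromes of r = [0, 10, 5, 5, 4] (all sums mod 13).
  S_0 = Σ v_i r_i = 8·0 + 9·10 + 11·5 + 1·5 + 10·4 = 190 ≡ 8.
  S_1 = Σ v_i α_i r_i = 8·11·0 + 9·4·10 + 11·6·5 + 1·1·5 + 10·3·4 = 815 ≡ 9.
  α_i^2 mod 13 = [4, 3, 10, 1, 9].
  S_2 = Σ v_i α_i^2 r_i = 8·4·0 + 9·3·10 + 11·10·5 + 1·1·5 + 10·9·4 = 1185 ≡ 2.
  S = (8, 9, 2) ≠ 0, so r is not a codeword (an error is present).
Step 3: locate the error. For a single error e at position i, S_ℓ = v_i·e·α_i^ℓ, so α_err = S_1/S_0.
  S_0^{−1} = 8^{−1} = 5 (mod 13), so α_err = 9·5 = 45 ≡ 6 = α_3. Error position i = 3.
  Consistency check: S_2/S_1 = 2·3 = 6 ≡ 6 = α_err ✓ (single-error assumption holds).
Step 4: error magnitude e = S_0/v_3 = S_0·∏_{j≠3}(α_3 − α_j) = 8·6 = 48 ≡ 9 (mod 13).
Step 5: correct position 3: c_3 = r_3 − e = 5 − 9 ≡ 9 (mod 13). Hence c = [0, 10, 9, 5, 4].
  Check: interpolating c through the α_i gives m(x) = 12 + 6·x (degree < 2) with m(α_i) = c_i for every i, so c is indeed a codeword.


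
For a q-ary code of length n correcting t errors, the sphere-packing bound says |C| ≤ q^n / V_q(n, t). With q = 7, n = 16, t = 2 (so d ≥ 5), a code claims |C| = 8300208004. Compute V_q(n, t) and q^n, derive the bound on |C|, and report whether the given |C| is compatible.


V_q(n, t) = 4417, q^n = 33232930569601, Hamming bound = 7523869270, |C| = 8300208004 > bound (violated).

Step 1: Compute V_q(n, t) = Σ_{j=0}^2 C(n, j) (q−1)^j.
  j = 0: C(16,0)·(6)^0 = 1·1 = 1.
  j = 1: C(16,1)·(6)^1 = 16·6 = 96.
  j = 2: C(16,2)·(6)^2 = 120·36 = 4320.
  V_q(n, t) = 1 + 96 + 4320 = 4417.
Step 2: q^n = 7^16 = 33232930569601.
Step 3: Hamming bound ⌊q^n / V_q(n,t)⌋ = ⌊33232930569601/4417⌋ = 7523869270.
Step 4: Compare |C| = 8300208004 to 7523869270: violated.
The claimed |C| lies above the Hamming bound, so no 7-ary code of length 16 with d ≥ 5 can have 8300208004 codewords.


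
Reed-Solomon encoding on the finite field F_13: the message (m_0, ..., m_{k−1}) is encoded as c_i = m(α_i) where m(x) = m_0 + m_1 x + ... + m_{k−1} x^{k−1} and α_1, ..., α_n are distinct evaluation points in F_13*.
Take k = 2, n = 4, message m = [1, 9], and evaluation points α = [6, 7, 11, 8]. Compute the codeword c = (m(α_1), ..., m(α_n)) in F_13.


c = [3, 12, 9, 8]

Message polynomial: m(x) = 1 + 9·x (mod 13).
For each evaluation point α_i, compute m(α_i) mod 13:
  α_1 = 6: Horner steps 9 → 3, so m(6) = 3.
  α_2 = 7: Horner steps 9 → 12, so m(7) = 12.
  α_3 = 11: Horner steps 9 → 9, so m(11) = 9.
  α_4 = 8: Horner steps 9 → 8, so m(8) = 8.
Codeword c = [3, 12, 9, 8] ∈ F_13^4.


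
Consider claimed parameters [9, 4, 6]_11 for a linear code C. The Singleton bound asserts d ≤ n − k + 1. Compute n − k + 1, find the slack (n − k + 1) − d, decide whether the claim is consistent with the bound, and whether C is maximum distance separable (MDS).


Singleton RHS = n − k + 1 = 6, slack = 0, bound satisfied, MDS.

Singleton bound: d ≤ n − k + 1.
Here n = 9, k = 4, so n − k + 1 = 6.
Given d = 6, check d ≤ 6: YES.
Slack = (n − k + 1) − d = 0.
The code is MDS (slack = 0).
Description: the claimed parameters are [9, 4, 6]_11; such a code would be MDS (meets Singleton bound).


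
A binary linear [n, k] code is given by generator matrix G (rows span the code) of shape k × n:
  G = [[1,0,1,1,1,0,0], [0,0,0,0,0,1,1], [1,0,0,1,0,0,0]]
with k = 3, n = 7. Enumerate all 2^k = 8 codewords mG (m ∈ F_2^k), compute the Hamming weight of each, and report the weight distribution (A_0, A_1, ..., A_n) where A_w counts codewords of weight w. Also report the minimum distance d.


Weight distribution: A_0 = 1, A_2 = 3, A_4 = 3, A_6 = 1. Minimum distance d = 2.

Enumerate all 2^3 = 8 messages m ∈ F_2^3.
For each, compute codeword c = mG in F_2^7, then tally its weight.
  m = 000 → c = 0000000, weight = 0.
  m = 100 → c = 1011100, weight = 4.
  m = 010 → c = 0000011, weight = 2.
  m = 110 → c = 1011111, weight = 6.
  m = 001 → c = 1001000, weight = 2.
  m = 101 → c = 0010100, weight = 2.
  m = 011 → c = 1001011, weight = 4.
  m = 111 → c = 0010111, weight = 4.
Tally weights:
  weight 0: 1 codewords.
  weight 2: 3 codewords.
  weight 4: 3 codewords.
  weight 6: 1 codewords.
Minimum distance d = smallest w > 0 with A_w > 0 = 2.
Sanity: Σ A_w = 8 = 2^3 = 8 ✓.


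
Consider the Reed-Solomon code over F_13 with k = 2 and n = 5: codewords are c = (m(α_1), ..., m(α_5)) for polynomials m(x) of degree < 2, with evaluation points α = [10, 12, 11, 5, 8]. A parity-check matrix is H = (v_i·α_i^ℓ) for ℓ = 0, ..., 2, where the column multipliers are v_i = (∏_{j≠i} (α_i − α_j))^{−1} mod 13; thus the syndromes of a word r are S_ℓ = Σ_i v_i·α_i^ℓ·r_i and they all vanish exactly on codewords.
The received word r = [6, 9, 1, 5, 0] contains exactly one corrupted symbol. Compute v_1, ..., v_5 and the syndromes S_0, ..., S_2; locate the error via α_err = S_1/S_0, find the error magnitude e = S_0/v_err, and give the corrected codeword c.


S = (6, 9, 7), error at position 5, error magnitude e = 10, c = [6, 9, 1, 5, 3].

Step 1: column multipliers v_i = (∏_{j≠i}(α_i − α_j))^{−1} mod 13.
  i = 1 (α = 10): (10−12)(10−11)(10−5)(10−8) = (−2)·(−1)·5·2 = 20 ≡ 7, so v_1 = 7^{−1} = 2 (mod 13).
  i = 2 (α = 12): (12−10)(12−11)(12−5)(12−8) = 2·1·7·4 = 56 ≡ 4, so v_2 = 4^{−1} = 10 (mod 13).
  i = 3 (α = 11): (11−10)(11−12)(11−5)(11−8) = 1·(−1)·6·3 = −18 ≡ 8, so v_3 = 8^{−1} = 5 (mod 13).
  i = 4 (α = 5): (5−10)(5−12)(5−11)(5−8) = (−5)·(−7)·(−6)·(−3) = 630 ≡ 6, so v_4 = 6^{−1} = 11 (mod 13).
  i = 5 (α = 8): (8−10)(8−12)(8−11)(8−5) = (−2)·(−4)·(−3)·3 = −72 ≡ 6, so v_5 = 6^{−1} = 11 (mod 13).
  v = [2, 10, 5, 11, 11].
Step 2: syndromes of r = [6, 9, 1, 5, 0] (all sums mod 13).
  S_0 = Σ v_i r_i = 2·6 + 10·9 + 5·1 + 11·5 + 11·0 = 162 ≡ 6.
  S_1 = Σ v_i α_i r_i = 2·10·6 + 10·12·9 + 5·11·1 + 11·5·5 + 11·8·0 = 1530 ≡ 9.
  α_i^2 mod 13 = [9, 1, 4, 12, 12].
  S_2 = Σ v_i α_i^2 r_i = 2·9·6 + 10·1·9 + 5·4·1 + 11·12·5 + 11·12·0 = 878 ≡ 7.
  S = (6, 9, 7) ≠ 0, so r is not a codeword (an error is present).
Step 3: locate the error. For a single error e at position i, S_ℓ = v_i·e·α_i^ℓ, so α_err = S_1/S_0.
  S_0^{−1} = 6^{−1} = 11 (mod 13), so α_err = 9·11 = 99 ≡ 8 = α_5. Error position i = 5.
  Consistency check: S_2/S_1 = 7·3 = 21 ≡ 8 = α_err ✓ (single-error assumption holds).
Step 4: error magnitude e = S_0/v_5 = S_0·∏_{j≠5}(α_5 − α_j) = 6·6 = 36 ≡ 10 (mod 13).
Step 5: correct position 5: c_5 = r_5 − e = 0 − 10 ≡ 3 (mod 13). Hence c = [6, 9, 1, 5, 3].
  Check: interpolating c through the α_i gives m(x) = 4 + 8·x (degree < 2) with m(α_i) = c_i for every i, so c is indeed a codeword.


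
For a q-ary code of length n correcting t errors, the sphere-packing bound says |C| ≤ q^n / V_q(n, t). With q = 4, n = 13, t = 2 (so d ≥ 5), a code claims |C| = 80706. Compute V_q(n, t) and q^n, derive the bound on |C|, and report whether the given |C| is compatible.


V_q(n, t) = 742, q^n = 67108864, Hamming bound = 90443, |C| = 80706 ≤ bound (satisfied).

Step 1: Compute V_q(n, t) = Σ_{j=0}^2 C(n, j) (q−1)^j.
  j = 0: C(13,0)·(3)^0 = 1·1 = 1.
  j = 1: C(13,1)·(3)^1 = 13·3 = 39.
  j = 2: C(13,2)·(3)^2 = 78·9 = 702.
  V_q(n, t) = 1 + 39 + 702 = 742.
Step 2: q^n = 4^13 = 67108864.
Step 3: Hamming bound ⌊q^n / V_q(n,t)⌋ = ⌊67108864/742⌋ = 90443.
Step 4: Compare |C| = 80706 to 90443: satisfied.
The claimed |C| lies below the Hamming bound.


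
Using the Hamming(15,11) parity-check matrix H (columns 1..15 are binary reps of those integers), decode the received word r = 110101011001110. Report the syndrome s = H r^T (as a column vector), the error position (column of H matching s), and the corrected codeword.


s = (1, 1, 1, 1)^T, error position = 15, corrected codeword c = 110101011001111

Compute s = H r^T mod 2 one row at a time:
  s_1 = 1 + 1 + 0 + 0 + 1 + 1 + 1 + 0 = 5 ≡ 1 (mod 2).
  s_2 = 1 + 0 + 1 + 0 + 1 + 1 + 1 + 0 = 5 ≡ 1 (mod 2).
  s_3 = 1 + 0 + 1 + 0 + 0 + 0 + 1 + 0 = 3 ≡ 1 (mod 2).
  s_4 = 1 + 0 + 0 + 0 + 1 + 0 + 1 + 0 = 3 ≡ 1 (mod 2).
s = (1, 1, 1, 1)^T — this equals column 15 of H (binary 1111), so error is at position 15.
Correct: flip bit 15 of r = 110101011001110 to get c = 110101011001111.


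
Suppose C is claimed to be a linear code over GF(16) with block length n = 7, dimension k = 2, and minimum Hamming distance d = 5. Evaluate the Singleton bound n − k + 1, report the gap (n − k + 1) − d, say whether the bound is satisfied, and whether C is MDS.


Singleton RHS = n − k + 1 = 6, slack = 1, bound satisfied, not MDS.

Singleton bound: d ≤ n − k + 1.
Here n = 7, k = 2, so n − k + 1 = 6.
Given d = 5, check d ≤ 6: YES.
Slack = (n − k + 1) − d = 1.
The code is NOT MDS (slack = 1 > 0).
Description: the claimed parameters are [7, 2, 5]_16; such a code would be non-MDS.


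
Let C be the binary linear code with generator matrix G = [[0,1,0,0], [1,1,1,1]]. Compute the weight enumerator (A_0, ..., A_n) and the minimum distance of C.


Weight distribution: A_0 = 1, A_1 = 1, A_3 = 1, A_4 = 1. Minimum distance d = 1.

Enumerate all 2^2 = 4 messages m ∈ F_2^2.
For each, compute codeword c = mG in F_2^4, then tally its weight.
  m = 00 → c = 0000, weight = 0.
  m = 10 → c = 0100, weight = 1.
  m = 01 → c = 1111, weight = 4.
  m = 11 → c = 1011, weight = 3.
Tally weights:
  weight 0: 1 codewords.
  weight 1: 1 codewords.
  weight 3: 1 codewords.
  weight 4: 1 codewords.
Minimum distance d = smallest w > 0 with A_w > 0 = 1.
Sanity: Σ A_w = 4 = 2^2 = 4 ✓.


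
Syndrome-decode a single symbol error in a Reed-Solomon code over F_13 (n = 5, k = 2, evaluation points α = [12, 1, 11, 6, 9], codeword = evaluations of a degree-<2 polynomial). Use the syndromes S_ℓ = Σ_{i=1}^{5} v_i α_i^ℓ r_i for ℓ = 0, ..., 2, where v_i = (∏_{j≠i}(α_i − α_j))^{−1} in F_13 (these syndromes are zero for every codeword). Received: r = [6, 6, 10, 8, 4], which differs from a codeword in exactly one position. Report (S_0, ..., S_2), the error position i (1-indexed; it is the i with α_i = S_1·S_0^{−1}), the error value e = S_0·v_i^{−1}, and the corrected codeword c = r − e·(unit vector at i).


S = (2, 11, 2), error at position 1, error magnitude e = 6, c = [0, 6, 10, 8, 4].

Step 1: column multipliers v_i = (∏_{j≠i}(α_i − α_j))^{−1} mod 13.
  i = 1 (α = 12): (12−1)(12−11)(12−6)(12−9) = 11·1·6·3 = 198 ≡ 3, so v_1 = 3^{−1} = 9 (mod 13).
  i = 2 (α = 1): (1−12)(1−11)(1−6)(1−9) = (−11)·(−10)·(−5)·(−8) = 4400 ≡ 6, so v_2 = 6^{−1} = 11 (mod 13).
  i = 3 (α = 11): (11−12)(11−1)(11−6)(11−9) = (−1)·10·5·2 = −100 ≡ 4, so v_3 = 4^{−1} = 10 (mod 13).
  i = 4 (α = 6): (6−12)(6−1)(6−11)(6−9) = (−6)·5·(−5)·(−3) = −450 ≡ 5, so v_4 = 5^{−1} = 8 (mod 13).
  i = 5 (α = 9): (9−12)(9−1)(9−11)(9−6) = (−3)·8·(−2)·3 = 144 ≡ 1, so v_5 = 1^{−1} = 1 (mod 13).
  v = [9, 11, 10, 8, 1].
Step 2: syndromes of r = [6, 6, 10, 8, 4] (all sums mod 13).
  S_0 = Σ v_i r_i = 9·6 + 11·6 + 10·10 + 8·8 + 1·4 = 288 ≡ 2.
  S_1 = Σ v_i α_i r_i = 9·12·6 + 11·1·6 + 10·11·10 + 8·6·8 + 1·9·4 = 2234 ≡ 11.
  α_i^2 mod 13 = [1, 1, 4, 10, 3].
  S_2 = Σ v_i α_i^2 r_i = 9·1·6 + 11·1·6 + 10·4·10 + 8·10·8 + 1·3·4 = 1172 ≡ 2.
  S = (2, 11, 2) ≠ 0, so r is not a codeword (an error is present).
Step 3: locate the error. For a single error e at position i, S_ℓ = v_i·e·α_i^ℓ, so α_err = S_1/S_0.
  S_0^{−1} = 2^{−1} = 7 (mod 13), so α_err = 11·7 = 77 ≡ 12 = α_1. Error position i = 1.
  Consistency check: S_2/S_1 = 2·6 = 12 ≡ 12 = α_err ✓ (single-error assumption holds).
Step 4: error magnitude e = S_0/v_1 = S_0·∏_{j≠1}(α_1 − α_j) = 2·3 = 6 ≡ 6 (mod 13).
Step 5: correct position 1: c_1 = r_1 − e = 6 − 6 ≡ 0 (mod 13). Hence c = [0, 6, 10, 8, 4].
  Check: interpolating c through the α_i gives m(x) = 3 + 3·x (degree < 2) with m(α_i) = c_i for every i, so c is indeed a codeword.
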